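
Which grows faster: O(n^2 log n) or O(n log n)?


linearithmic grows slower than n^2 log n
O(n log n) is asymptotically smaller; O(n^2 log n) grows faster


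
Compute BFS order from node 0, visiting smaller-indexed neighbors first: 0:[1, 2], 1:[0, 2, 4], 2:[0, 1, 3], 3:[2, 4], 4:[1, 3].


BFS queue: start with [0]
Visit order: [0, 1, 2, 4, 3]


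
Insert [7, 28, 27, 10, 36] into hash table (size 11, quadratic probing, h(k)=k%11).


Insertions: 7->slot 7; 28->slot 6; 27->slot 5; 10->slot 10; 36->slot 3
Table: [None, None, None, 36, None, 27, 28, 7, None, None, 10]


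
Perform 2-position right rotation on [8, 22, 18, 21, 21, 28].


Right rotate by 2: [21, 28, 8, 22, 18, 21]


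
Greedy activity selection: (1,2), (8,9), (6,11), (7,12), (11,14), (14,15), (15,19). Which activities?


Greedy: pick earliest-ending, then skip overlaps.
Selected (5 activities): [(1, 2), (8, 9), (11, 14), (14, 15), (15, 19)]


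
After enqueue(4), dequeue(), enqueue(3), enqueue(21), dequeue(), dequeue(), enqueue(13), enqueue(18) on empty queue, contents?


enqueue(4) -> [4]
dequeue() returns 4 -> []
enqueue(3) -> [3]
enqueue(21) -> [3, 21]
dequeue() returns 3 -> [21]
dequeue() returns 21 -> []
enqueue(13) -> [13]
enqueue(18) -> [13, 18]
Final queue (front to back): [13, 18]


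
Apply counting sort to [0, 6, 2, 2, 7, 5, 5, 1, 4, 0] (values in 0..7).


Count array: [2, 1, 2, 0, 1, 2, 1, 1]
Reconstruct: [0, 0, 1, 2, 2, 4, 5, 5, 6, 7]


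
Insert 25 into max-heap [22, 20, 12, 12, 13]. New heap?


Append 25: [22, 20, 12, 12, 13, 25]
Bubble up: swap idx 5(25) with idx 2(12); swap idx 2(25) with idx 0(22)
Result: [25, 20, 22, 12, 13, 12]


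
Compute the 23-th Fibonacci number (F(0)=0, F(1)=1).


F(n)=F(n-1)+F(n-2)
...F(21)=10946, F(22)=17711, F(23)=28657


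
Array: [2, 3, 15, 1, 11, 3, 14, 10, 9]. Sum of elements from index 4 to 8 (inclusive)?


Prefix sums: [0, 2, 5, 20, 21, 32, 35, 49, 59, 68]
Sum[4..8] = prefix[9] - prefix[4] = 68 - 21 = 47


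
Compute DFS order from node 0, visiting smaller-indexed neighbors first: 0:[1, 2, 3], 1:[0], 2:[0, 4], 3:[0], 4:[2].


DFS stack-based: start with [0]
Visit order: [0, 1, 2, 4, 3]


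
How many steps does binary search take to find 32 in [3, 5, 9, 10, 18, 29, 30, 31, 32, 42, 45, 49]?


Search for 32:
[0,11] mid=5 arr[5]=29
[6,11] mid=8 arr[8]=32
Total: 2 comparisons


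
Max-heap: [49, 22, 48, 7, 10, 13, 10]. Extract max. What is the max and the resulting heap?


Max = 49
Replace root with last, heapify down
Resulting heap: [48, 22, 13, 7, 10, 10]


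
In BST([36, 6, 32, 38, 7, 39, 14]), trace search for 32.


BST root = 36
Search for 32: compare at each node
Path: [36, 6, 32]


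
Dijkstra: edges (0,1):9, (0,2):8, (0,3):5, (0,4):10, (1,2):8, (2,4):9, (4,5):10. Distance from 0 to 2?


Dijkstra from 0:
Distances: {0: 0, 1: 9, 2: 8, 3: 5, 4: 10, 5: 20}
Shortest distance to 2 = 8, path = [0, 2]


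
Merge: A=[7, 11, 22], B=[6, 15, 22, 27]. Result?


Compare heads, take smaller each step.
Merged: [6, 7, 11, 15, 22, 22, 27]


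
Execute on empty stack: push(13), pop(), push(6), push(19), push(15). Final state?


push(13) -> [13]
pop() returns 13 -> []
push(6) -> [6]
push(19) -> [6, 19]
push(15) -> [6, 19, 15]
Final stack (bottom to top): [6, 19, 15]


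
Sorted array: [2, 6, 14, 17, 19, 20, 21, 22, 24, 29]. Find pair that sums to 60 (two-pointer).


Two pointers: lo=0, hi=9
No pair sums to 60


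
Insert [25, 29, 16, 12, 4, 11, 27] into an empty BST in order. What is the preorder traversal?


Root = 25; build tree by BST insertion.
Preorder traversal: [25, 16, 12, 4, 11, 29, 27]


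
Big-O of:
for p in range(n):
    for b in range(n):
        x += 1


Per nesting level: O(n) * O(n) = O(n^2)
Complexity: O(n^2)


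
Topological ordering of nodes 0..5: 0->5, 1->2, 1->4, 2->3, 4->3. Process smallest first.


Kahn's algorithm, process smallest node first
Order: [0, 1, 2, 4, 3, 5]


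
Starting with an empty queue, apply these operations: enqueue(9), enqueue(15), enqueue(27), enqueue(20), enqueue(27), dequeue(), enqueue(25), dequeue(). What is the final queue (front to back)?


enqueue(9) -> [9]
enqueue(15) -> [9, 15]
enqueue(27) -> [9, 15, 27]
enqueue(20) -> [9, 15, 27, 20]
enqueue(27) -> [9, 15, 27, 20, 27]
dequeue() returns 9 -> [15, 27, 20, 27]
enqueue(25) -> [15, 27, 20, 27, 25]
dequeue() returns 15 -> [27, 20, 27, 25]
Final queue (front to back): [27, 20, 27, 25]


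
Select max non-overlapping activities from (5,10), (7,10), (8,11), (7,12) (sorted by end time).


Greedy: pick earliest-ending, then skip overlaps.
Selected (1 activities): [(5, 10)]


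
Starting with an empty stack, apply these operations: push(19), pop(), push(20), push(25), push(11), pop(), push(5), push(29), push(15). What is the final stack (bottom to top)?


push(19) -> [19]
pop() returns 19 -> []
push(20) -> [20]
push(25) -> [20, 25]
push(11) -> [20, 25, 11]
pop() returns 11 -> [20, 25]
push(5) -> [20, 25, 5]
push(29) -> [20, 25, 5, 29]
push(15) -> [20, 25, 5, 29, 15]
Final stack (bottom to top): [20, 25, 5, 29, 15]


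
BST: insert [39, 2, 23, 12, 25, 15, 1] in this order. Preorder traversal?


Root = 39; build tree by BST insertion.
Preorder traversal: [39, 2, 1, 23, 12, 15, 25]


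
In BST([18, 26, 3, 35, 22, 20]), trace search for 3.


BST root = 18
Search for 3: compare at each node
Path: [18, 3]


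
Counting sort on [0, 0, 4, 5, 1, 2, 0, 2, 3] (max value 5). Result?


Count array: [3, 1, 2, 1, 1, 1]
Reconstruct: [0, 0, 0, 1, 2, 2, 3, 4, 5]


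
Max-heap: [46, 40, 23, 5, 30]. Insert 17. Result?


Append 17: [46, 40, 23, 5, 30, 17]
Bubble up: no swaps needed
Result: [46, 40, 23, 5, 30, 17]


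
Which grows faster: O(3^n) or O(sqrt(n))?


sublinear grows slower than exponential (base 3)
O(sqrt(n)) is asymptotically smaller; O(3^n) grows faster


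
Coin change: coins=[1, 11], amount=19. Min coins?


dp[0]=0; dp[i]=1+min(dp[i-c] for c in coins)
...dp[14]=4, dp[15]=5, dp[16]=6, dp[17]=7, dp[18]=8, dp[19]=9
Minimum coins for 19 = 9


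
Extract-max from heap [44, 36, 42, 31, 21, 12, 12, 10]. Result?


Max = 44
Replace root with last, heapify down
Resulting heap: [42, 36, 12, 31, 21, 10, 12]


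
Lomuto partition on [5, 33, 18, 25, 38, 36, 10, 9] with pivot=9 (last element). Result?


Elements <= 9 go left of pivot.
Result: [5, 9, 18, 25, 38, 36, 10, 33], pivot at index 1


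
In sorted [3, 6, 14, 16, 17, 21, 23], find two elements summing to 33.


Two pointers: lo=0, hi=6
Found pair: (16, 17) summing to 33


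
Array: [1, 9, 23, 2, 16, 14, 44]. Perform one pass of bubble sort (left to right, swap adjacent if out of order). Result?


After one pass: [1, 9, 2, 16, 14, 23, 44]


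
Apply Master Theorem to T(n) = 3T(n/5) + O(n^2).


a=3, b=5, c=2. log_5(3)=0.683 < c=2. Case 3: O(n^c) = O(n^2)
Complexity: O(n^2)


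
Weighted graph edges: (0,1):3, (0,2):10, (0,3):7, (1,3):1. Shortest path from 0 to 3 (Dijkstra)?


Dijkstra from 0:
Distances: {0: 0, 1: 3, 2: 10, 3: 4}
Shortest distance to 3 = 4, path = [0, 1, 3]


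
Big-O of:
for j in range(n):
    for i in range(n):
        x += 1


Per nesting level: O(n) * O(n) = O(n^2)
Complexity: O(n^2)


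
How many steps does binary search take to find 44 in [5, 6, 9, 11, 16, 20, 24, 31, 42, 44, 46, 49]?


Search for 44:
[0,11] mid=5 arr[5]=20
[6,11] mid=8 arr[8]=42
[9,11] mid=10 arr[10]=46
[9,9] mid=9 arr[9]=44
Total: 4 comparisons


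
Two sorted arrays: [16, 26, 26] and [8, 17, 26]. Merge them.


Compare heads, take smaller each step.
Merged: [8, 16, 17, 26, 26, 26]


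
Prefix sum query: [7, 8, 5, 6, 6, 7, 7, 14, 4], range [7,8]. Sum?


Prefix sums: [0, 7, 15, 20, 26, 32, 39, 46, 60, 64]
Sum[7..8] = prefix[9] - prefix[7] = 64 - 46 = 18


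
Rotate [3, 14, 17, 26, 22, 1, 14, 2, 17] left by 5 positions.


Left rotate by 5: [1, 14, 2, 17, 3, 14, 17, 26, 22]


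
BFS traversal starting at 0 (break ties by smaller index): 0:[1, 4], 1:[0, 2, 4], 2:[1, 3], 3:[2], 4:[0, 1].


BFS queue: start with [0]
Visit order: [0, 1, 4, 2, 3]


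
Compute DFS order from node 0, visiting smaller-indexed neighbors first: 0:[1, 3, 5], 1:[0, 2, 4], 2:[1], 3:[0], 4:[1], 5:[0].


DFS stack-based: start with [0]
Visit order: [0, 1, 2, 4, 3, 5]


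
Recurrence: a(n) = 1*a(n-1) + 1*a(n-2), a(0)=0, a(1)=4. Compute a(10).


Build bottom-up:
...a(8)=84, a(9)=136, a(10)=1*136+1*84=220


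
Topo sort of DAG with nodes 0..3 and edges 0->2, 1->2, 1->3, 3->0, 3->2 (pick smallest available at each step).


Kahn's algorithm, process smallest node first
Order: [1, 3, 0, 2]


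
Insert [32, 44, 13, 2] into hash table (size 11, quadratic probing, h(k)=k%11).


Insertions: 32->slot 10; 44->slot 0; 13->slot 2; 2->slot 3
Table: [44, None, 13, 2, None, None, None, None, None, None, 32]


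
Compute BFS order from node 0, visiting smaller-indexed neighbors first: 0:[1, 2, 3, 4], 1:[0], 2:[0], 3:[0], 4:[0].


BFS queue: start with [0]
Visit order: [0, 1, 2, 3, 4]


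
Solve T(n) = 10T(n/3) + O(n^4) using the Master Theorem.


a=10, b=3, c=4. log_3(10)=2.096 < c=4. Case 3: O(n^c) = O(n^4)
Complexity: O(n^4)


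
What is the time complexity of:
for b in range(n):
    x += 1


Per nesting level: O(n) = O(n)
Complexity: O(n)


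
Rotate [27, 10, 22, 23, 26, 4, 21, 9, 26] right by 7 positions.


Right rotate by 7: [22, 23, 26, 4, 21, 9, 26, 27, 10]


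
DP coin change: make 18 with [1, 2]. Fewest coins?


dp[0]=0; dp[i]=1+min(dp[i-c] for c in coins)
...dp[13]=7, dp[14]=7, dp[15]=8, dp[16]=8, dp[17]=9, dp[18]=9
Minimum coins for 18 = 9


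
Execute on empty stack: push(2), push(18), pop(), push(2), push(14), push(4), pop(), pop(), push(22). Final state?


push(2) -> [2]
push(18) -> [2, 18]
pop() returns 18 -> [2]
push(2) -> [2, 2]
push(14) -> [2, 2, 14]
push(4) -> [2, 2, 14, 4]
pop() returns 4 -> [2, 2, 14]
pop() returns 14 -> [2, 2]
push(22) -> [2, 2, 22]
Final stack (bottom to top): [2, 2, 22]


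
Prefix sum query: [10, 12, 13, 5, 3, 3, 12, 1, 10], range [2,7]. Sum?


Prefix sums: [0, 10, 22, 35, 40, 43, 46, 58, 59, 69]
Sum[2..7] = prefix[8] - prefix[2] = 59 - 22 = 37


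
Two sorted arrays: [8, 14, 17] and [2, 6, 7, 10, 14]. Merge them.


Compare heads, take smaller each step.
Merged: [2, 6, 7, 8, 10, 14, 14, 17]


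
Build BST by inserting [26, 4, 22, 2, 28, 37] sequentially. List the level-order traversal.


Root = 26; build tree by BST insertion.
Level-Order traversal: [26, 4, 28, 2, 22, 37]


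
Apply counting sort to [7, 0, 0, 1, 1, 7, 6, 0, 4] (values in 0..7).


Count array: [3, 2, 0, 0, 1, 0, 1, 2]
Reconstruct: [0, 0, 0, 1, 1, 4, 6, 7, 7]


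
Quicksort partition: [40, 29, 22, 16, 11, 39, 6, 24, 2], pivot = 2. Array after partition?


Elements <= 2 go left of pivot.
Result: [2, 29, 22, 16, 11, 39, 6, 24, 40], pivot at index 0


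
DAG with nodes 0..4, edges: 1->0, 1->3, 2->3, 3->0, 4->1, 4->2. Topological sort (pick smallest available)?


Kahn's algorithm, process smallest node first
Order: [4, 1, 2, 3, 0]


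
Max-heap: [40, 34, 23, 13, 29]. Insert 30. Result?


Append 30: [40, 34, 23, 13, 29, 30]
Bubble up: swap idx 5(30) with idx 2(23)
Result: [40, 34, 30, 13, 29, 23]


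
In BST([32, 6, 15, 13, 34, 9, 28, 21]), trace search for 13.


BST root = 32
Search for 13: compare at each node
Path: [32, 6, 15, 13]


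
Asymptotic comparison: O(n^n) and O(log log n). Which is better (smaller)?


double-logarithmic grows slower than n^n
O(log log n) is asymptotically smaller; O(n^n) grows faster


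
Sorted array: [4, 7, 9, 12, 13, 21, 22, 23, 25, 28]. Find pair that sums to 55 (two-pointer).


Two pointers: lo=0, hi=9
No pair sums to 55


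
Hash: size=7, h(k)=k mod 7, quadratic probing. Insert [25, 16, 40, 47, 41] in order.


Insertions: 25->slot 4; 16->slot 2; 40->slot 5; 47->slot 6; 41->slot 0
Table: [41, None, 16, None, 25, 40, 47]


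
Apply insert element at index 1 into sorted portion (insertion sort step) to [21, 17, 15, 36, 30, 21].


After one pass: [17, 21, 15, 36, 30, 21]


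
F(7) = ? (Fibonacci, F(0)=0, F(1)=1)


F(n)=F(n-1)+F(n-2)
...F(5)=5, F(6)=8, F(7)=13


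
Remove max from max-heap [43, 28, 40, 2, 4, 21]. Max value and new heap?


Max = 43
Replace root with last, heapify down
Resulting heap: [40, 28, 21, 2, 4]


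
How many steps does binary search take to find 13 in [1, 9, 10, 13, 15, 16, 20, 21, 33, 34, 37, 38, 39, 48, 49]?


Search for 13:
[0,14] mid=7 arr[7]=21
[0,6] mid=3 arr[3]=13
Total: 2 comparisons


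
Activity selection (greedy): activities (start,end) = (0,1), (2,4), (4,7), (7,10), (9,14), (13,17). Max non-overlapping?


Greedy: pick earliest-ending, then skip overlaps.
Selected (5 activities): [(0, 1), (2, 4), (4, 7), (7, 10), (13, 17)]


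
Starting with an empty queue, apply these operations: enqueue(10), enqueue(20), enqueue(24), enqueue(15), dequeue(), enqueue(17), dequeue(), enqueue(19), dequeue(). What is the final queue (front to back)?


enqueue(10) -> [10]
enqueue(20) -> [10, 20]
enqueue(24) -> [10, 20, 24]
enqueue(15) -> [10, 20, 24, 15]
dequeue() returns 10 -> [20, 24, 15]
enqueue(17) -> [20, 24, 15, 17]
dequeue() returns 20 -> [24, 15, 17]
enqueue(19) -> [24, 15, 17, 19]
dequeue() returns 24 -> [15, 17, 19]
Final queue (front to back): [15, 17, 19]


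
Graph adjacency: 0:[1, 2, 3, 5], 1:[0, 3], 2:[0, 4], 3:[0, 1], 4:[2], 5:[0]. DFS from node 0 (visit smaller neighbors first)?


DFS stack-based: start with [0]
Visit order: [0, 1, 3, 2, 4, 5]


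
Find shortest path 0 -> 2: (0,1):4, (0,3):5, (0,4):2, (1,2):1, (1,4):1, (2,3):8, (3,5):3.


Dijkstra from 0:
Distances: {0: 0, 1: 3, 2: 4, 3: 5, 4: 2, 5: 8}
Shortest distance to 2 = 4, path = [0, 4, 1, 2]


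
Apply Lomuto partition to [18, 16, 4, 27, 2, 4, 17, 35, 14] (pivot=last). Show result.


Elements <= 14 go left of pivot.
Result: [4, 2, 4, 14, 16, 18, 17, 35, 27], pivot at index 3


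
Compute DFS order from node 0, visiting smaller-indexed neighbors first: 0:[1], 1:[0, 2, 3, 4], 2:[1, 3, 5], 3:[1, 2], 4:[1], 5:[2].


DFS stack-based: start with [0]
Visit order: [0, 1, 2, 3, 5, 4]


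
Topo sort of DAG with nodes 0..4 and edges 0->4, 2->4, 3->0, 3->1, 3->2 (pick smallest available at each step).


Kahn's algorithm, process smallest node first
Order: [3, 0, 1, 2, 4]


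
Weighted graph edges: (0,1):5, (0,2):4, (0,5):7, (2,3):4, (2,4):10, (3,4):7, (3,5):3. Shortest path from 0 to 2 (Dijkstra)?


Dijkstra from 0:
Distances: {0: 0, 1: 5, 2: 4, 3: 8, 4: 14, 5: 7}
Shortest distance to 2 = 4, path = [0, 2]


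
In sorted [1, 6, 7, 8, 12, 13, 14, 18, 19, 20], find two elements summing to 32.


Two pointers: lo=0, hi=9
Found pair: (12, 20) summing to 32


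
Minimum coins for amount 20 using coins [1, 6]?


dp[0]=0; dp[i]=1+min(dp[i-c] for c in coins)
...dp[15]=5, dp[16]=6, dp[17]=7, dp[18]=3, dp[19]=4, dp[20]=5
Minimum coins for 20 = 5


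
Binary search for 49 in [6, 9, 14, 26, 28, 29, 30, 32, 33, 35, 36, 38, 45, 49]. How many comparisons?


Search for 49:
[0,13] mid=6 arr[6]=30
[7,13] mid=10 arr[10]=36
[11,13] mid=12 arr[12]=45
[13,13] mid=13 arr[13]=49
Total: 4 comparisons


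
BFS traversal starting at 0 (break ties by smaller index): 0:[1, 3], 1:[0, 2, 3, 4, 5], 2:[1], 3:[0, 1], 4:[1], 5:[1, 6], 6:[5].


BFS queue: start with [0]
Visit order: [0, 1, 3, 2, 4, 5, 6]


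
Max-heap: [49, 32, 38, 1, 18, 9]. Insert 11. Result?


Append 11: [49, 32, 38, 1, 18, 9, 11]
Bubble up: no swaps needed
Result: [49, 32, 38, 1, 18, 9, 11]


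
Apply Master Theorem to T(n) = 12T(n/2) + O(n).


a=12, b=2, c=1. log_2(12)=3.585 > c=1. Case 1: O(n^log_b(a)) = O(n^3.585)
Complexity: O(n^3.585)


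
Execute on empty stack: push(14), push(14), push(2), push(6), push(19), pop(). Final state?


push(14) -> [14]
push(14) -> [14, 14]
push(2) -> [14, 14, 2]
push(6) -> [14, 14, 2, 6]
push(19) -> [14, 14, 2, 6, 19]
pop() returns 19 -> [14, 14, 2, 6]
Final stack (bottom to top): [14, 14, 2, 6]


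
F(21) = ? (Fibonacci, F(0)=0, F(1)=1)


F(n)=F(n-1)+F(n-2)
...F(19)=4181, F(20)=6765, F(21)=10946


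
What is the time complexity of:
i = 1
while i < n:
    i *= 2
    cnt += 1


Per nesting level: O(log n) = O(log n)
Complexity: O(log n)


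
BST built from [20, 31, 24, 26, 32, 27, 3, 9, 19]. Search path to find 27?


BST root = 20
Search for 27: compare at each node
Path: [20, 31, 24, 26, 27]


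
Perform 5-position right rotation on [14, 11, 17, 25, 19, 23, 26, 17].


Right rotate by 5: [25, 19, 23, 26, 17, 14, 11, 17]


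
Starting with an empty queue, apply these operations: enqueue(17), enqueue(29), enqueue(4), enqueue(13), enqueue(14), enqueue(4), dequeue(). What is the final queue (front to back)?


enqueue(17) -> [17]
enqueue(29) -> [17, 29]
enqueue(4) -> [17, 29, 4]
enqueue(13) -> [17, 29, 4, 13]
enqueue(14) -> [17, 29, 4, 13, 14]
enqueue(4) -> [17, 29, 4, 13, 14, 4]
dequeue() returns 17 -> [29, 4, 13, 14, 4]
Final queue (front to back): [29, 4, 13, 14, 4]


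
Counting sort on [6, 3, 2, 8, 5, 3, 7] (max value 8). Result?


Count array: [0, 0, 1, 2, 0, 1, 1, 1, 1]
Reconstruct: [2, 3, 3, 5, 6, 7, 8]


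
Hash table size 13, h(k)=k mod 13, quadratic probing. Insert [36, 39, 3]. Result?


Insertions: 36->slot 10; 39->slot 0; 3->slot 3
Table: [39, None, None, 3, None, None, None, None, None, None, 36, None, None]


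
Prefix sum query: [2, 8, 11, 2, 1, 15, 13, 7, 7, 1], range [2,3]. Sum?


Prefix sums: [0, 2, 10, 21, 23, 24, 39, 52, 59, 66, 67]
Sum[2..3] = prefix[4] - prefix[2] = 23 - 10 = 13


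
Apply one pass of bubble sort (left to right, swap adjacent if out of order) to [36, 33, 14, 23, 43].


After one pass: [33, 14, 23, 36, 43]


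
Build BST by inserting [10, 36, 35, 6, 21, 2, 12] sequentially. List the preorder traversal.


Root = 10; build tree by BST insertion.
Preorder traversal: [10, 6, 2, 36, 35, 21, 12]


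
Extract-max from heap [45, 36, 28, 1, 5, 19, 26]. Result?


Max = 45
Replace root with last, heapify down
Resulting heap: [36, 26, 28, 1, 5, 19]


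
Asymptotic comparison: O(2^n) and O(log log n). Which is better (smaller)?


double-logarithmic grows slower than exponential
O(log log n) is asymptotically smaller; O(2^n) grows faster


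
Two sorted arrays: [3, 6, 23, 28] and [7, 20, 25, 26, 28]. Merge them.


Compare heads, take smaller each step.
Merged: [3, 6, 7, 20, 23, 25, 26, 28, 28]


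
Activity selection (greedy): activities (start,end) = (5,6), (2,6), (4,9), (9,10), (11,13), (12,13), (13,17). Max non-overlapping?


Greedy: pick earliest-ending, then skip overlaps.
Selected (4 activities): [(5, 6), (9, 10), (11, 13), (13, 17)]


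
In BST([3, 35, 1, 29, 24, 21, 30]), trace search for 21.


BST root = 3
Search for 21: compare at each node
Path: [3, 35, 29, 24, 21]


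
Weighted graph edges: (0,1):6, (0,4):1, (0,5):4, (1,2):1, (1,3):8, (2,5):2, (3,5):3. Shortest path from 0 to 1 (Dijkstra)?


Dijkstra from 0:
Distances: {0: 0, 1: 6, 2: 6, 3: 7, 4: 1, 5: 4}
Shortest distance to 1 = 6, path = [0, 1]


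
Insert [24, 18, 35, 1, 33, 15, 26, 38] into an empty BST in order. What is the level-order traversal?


Root = 24; build tree by BST insertion.
Level-Order traversal: [24, 18, 35, 1, 33, 38, 15, 26]


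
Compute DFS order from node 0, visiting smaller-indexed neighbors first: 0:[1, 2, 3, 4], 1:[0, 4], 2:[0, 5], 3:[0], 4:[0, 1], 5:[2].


DFS stack-based: start with [0]
Visit order: [0, 1, 4, 2, 5, 3]


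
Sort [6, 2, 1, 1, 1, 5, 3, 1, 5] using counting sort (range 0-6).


Count array: [0, 4, 1, 1, 0, 2, 1]
Reconstruct: [1, 1, 1, 1, 2, 3, 5, 5, 6]


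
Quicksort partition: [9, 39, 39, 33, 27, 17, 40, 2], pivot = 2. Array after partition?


Elements <= 2 go left of pivot.
Result: [2, 39, 39, 33, 27, 17, 40, 9], pivot at index 0


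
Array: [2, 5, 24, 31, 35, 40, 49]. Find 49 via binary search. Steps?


Search for 49:
[0,6] mid=3 arr[3]=31
[4,6] mid=5 arr[5]=40
[6,6] mid=6 arr[6]=49
Total: 3 comparisons


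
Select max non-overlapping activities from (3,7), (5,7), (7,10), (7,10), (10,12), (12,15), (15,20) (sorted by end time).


Greedy: pick earliest-ending, then skip overlaps.
Selected (5 activities): [(3, 7), (7, 10), (10, 12), (12, 15), (15, 20)]


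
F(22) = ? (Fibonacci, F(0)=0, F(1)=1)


F(n)=F(n-1)+F(n-2)
...F(20)=6765, F(21)=10946, F(22)=17711


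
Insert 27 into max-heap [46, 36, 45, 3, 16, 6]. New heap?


Append 27: [46, 36, 45, 3, 16, 6, 27]
Bubble up: no swaps needed
Result: [46, 36, 45, 3, 16, 6, 27]


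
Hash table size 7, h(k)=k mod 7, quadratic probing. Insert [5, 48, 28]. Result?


Insertions: 5->slot 5; 48->slot 6; 28->slot 0
Table: [28, None, None, None, None, 5, 48]


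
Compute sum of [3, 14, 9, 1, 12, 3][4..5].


Prefix sums: [0, 3, 17, 26, 27, 39, 42]
Sum[4..5] = prefix[6] - prefix[4] = 42 - 27 = 15


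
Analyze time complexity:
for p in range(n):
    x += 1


Per nesting level: O(n) = O(n)
Complexity: O(n)


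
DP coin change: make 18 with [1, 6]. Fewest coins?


dp[0]=0; dp[i]=1+min(dp[i-c] for c in coins)
...dp[13]=3, dp[14]=4, dp[15]=5, dp[16]=6, dp[17]=7, dp[18]=3
Minimum coins for 18 = 3


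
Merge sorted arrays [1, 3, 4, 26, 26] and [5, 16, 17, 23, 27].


Compare heads, take smaller each step.
Merged: [1, 3, 4, 5, 16, 17, 23, 26, 26, 27]


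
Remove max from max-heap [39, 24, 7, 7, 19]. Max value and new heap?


Max = 39
Replace root with last, heapify down
Resulting heap: [24, 19, 7, 7]


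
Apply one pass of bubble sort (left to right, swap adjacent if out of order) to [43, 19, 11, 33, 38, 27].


After one pass: [19, 11, 33, 38, 27, 43]


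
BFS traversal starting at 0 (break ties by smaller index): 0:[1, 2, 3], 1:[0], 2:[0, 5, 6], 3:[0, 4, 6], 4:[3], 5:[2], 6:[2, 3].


BFS queue: start with [0]
Visit order: [0, 1, 2, 3, 5, 6, 4]


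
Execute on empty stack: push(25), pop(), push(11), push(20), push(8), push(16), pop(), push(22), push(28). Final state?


push(25) -> [25]
pop() returns 25 -> []
push(11) -> [11]
push(20) -> [11, 20]
push(8) -> [11, 20, 8]
push(16) -> [11, 20, 8, 16]
pop() returns 16 -> [11, 20, 8]
push(22) -> [11, 20, 8, 22]
push(28) -> [11, 20, 8, 22, 28]
Final stack (bottom to top): [11, 20, 8, 22, 28]


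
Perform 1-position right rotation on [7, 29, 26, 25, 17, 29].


Right rotate by 1: [29, 7, 29, 26, 25, 17]


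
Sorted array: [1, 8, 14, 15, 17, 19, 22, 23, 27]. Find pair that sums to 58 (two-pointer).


Two pointers: lo=0, hi=8
No pair sums to 58


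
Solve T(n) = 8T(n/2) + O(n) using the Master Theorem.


a=8, b=2, c=1. log_2(8)=3 > c=1. Case 1: O(n^log_b(a)) = O(n^3)
Complexity: O(n^3)


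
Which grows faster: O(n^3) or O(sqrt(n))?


sublinear grows slower than cubic
O(sqrt(n)) is asymptotically smaller; O(n^3) grows faster


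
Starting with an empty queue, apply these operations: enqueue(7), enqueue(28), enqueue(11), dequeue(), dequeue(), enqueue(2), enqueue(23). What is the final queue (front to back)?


enqueue(7) -> [7]
enqueue(28) -> [7, 28]
enqueue(11) -> [7, 28, 11]
dequeue() returns 7 -> [28, 11]
dequeue() returns 28 -> [11]
enqueue(2) -> [11, 2]
enqueue(23) -> [11, 2, 23]
Final queue (front to back): [11, 2, 23]


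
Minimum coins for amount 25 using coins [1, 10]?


dp[0]=0; dp[i]=1+min(dp[i-c] for c in coins)
...dp[20]=2, dp[21]=3, dp[22]=4, dp[23]=5, dp[24]=6, dp[25]=7
Minimum coins for 25 = 7


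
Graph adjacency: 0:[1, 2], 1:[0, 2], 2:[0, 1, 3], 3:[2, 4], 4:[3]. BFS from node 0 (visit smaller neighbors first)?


BFS queue: start with [0]
Visit order: [0, 1, 2, 3, 4]


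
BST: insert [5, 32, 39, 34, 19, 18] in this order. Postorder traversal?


Root = 5; build tree by BST insertion.
Postorder traversal: [18, 19, 34, 39, 32, 5]


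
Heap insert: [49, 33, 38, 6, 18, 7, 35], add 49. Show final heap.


Append 49: [49, 33, 38, 6, 18, 7, 35, 49]
Bubble up: swap idx 7(49) with idx 3(6); swap idx 3(49) with idx 1(33)
Result: [49, 49, 38, 33, 18, 7, 35, 6]


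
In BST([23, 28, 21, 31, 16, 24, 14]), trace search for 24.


BST root = 23
Search for 24: compare at each node
Path: [23, 28, 24]


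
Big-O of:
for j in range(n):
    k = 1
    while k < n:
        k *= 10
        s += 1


Per nesting level: O(n) * O(log n) = O(n log n)
Complexity: O(n log n)


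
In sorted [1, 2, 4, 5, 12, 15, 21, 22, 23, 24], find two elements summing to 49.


Two pointers: lo=0, hi=9
No pair sums to 49


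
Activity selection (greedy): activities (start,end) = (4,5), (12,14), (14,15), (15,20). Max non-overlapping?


Greedy: pick earliest-ending, then skip overlaps.
Selected (4 activities): [(4, 5), (12, 14), (14, 15), (15, 20)]


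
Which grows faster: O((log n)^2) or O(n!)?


polylogarithmic grows slower than factorial
O((log n)^2) is asymptotically smaller; O(n!) grows faster


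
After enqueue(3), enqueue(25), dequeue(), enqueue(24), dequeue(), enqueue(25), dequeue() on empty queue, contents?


enqueue(3) -> [3]
enqueue(25) -> [3, 25]
dequeue() returns 3 -> [25]
enqueue(24) -> [25, 24]
dequeue() returns 25 -> [24]
enqueue(25) -> [24, 25]
dequeue() returns 24 -> [25]
Final queue (front to back): [25]


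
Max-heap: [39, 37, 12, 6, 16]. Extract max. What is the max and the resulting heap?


Max = 39
Replace root with last, heapify down
Resulting heap: [37, 16, 12, 6]


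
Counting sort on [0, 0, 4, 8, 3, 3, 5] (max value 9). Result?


Count array: [2, 0, 0, 2, 1, 1, 0, 0, 1, 0]
Reconstruct: [0, 0, 3, 3, 4, 5, 8]


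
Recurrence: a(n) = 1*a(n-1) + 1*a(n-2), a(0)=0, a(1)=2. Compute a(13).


Build bottom-up:
...a(11)=178, a(12)=288, a(13)=1*288+1*178=466


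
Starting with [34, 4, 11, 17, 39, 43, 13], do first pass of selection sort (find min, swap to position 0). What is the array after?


After one pass: [4, 34, 11, 17, 39, 43, 13]


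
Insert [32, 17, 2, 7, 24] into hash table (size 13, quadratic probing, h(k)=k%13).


Insertions: 32->slot 6; 17->slot 4; 2->slot 2; 7->slot 7; 24->slot 11
Table: [None, None, 2, None, 17, None, 32, 7, None, None, None, 24, None]


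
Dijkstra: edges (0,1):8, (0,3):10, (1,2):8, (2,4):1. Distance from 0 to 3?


Dijkstra from 0:
Distances: {0: 0, 1: 8, 2: 16, 3: 10, 4: 17}
Shortest distance to 3 = 10, path = [0, 3]


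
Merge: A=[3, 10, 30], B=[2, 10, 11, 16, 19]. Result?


Compare heads, take smaller each step.
Merged: [2, 3, 10, 10, 11, 16, 19, 30]


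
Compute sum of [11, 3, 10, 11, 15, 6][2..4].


Prefix sums: [0, 11, 14, 24, 35, 50, 56]
Sum[2..4] = prefix[5] - prefix[2] = 50 - 14 = 36


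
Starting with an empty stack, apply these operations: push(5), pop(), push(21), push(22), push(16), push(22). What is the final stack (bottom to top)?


push(5) -> [5]
pop() returns 5 -> []
push(21) -> [21]
push(22) -> [21, 22]
push(16) -> [21, 22, 16]
push(22) -> [21, 22, 16, 22]
Final stack (bottom to top): [21, 22, 16, 22]


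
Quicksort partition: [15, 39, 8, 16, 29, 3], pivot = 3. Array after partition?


Elements <= 3 go left of pivot.
Result: [3, 39, 8, 16, 29, 15], pivot at index 0


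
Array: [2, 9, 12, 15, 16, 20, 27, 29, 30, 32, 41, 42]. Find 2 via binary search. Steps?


Search for 2:
[0,11] mid=5 arr[5]=20
[0,4] mid=2 arr[2]=12
[0,1] mid=0 arr[0]=2
Total: 3 comparisons


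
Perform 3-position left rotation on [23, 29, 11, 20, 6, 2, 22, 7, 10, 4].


Left rotate by 3: [20, 6, 2, 22, 7, 10, 4, 23, 29, 11]


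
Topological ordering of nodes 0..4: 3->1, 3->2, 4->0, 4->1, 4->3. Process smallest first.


Kahn's algorithm, process smallest node first
Order: [4, 0, 3, 1, 2]


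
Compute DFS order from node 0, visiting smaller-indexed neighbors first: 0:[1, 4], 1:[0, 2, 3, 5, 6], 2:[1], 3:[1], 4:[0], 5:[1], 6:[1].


DFS stack-based: start with [0]
Visit order: [0, 1, 2, 3, 5, 6, 4]


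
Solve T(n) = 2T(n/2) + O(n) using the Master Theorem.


a=2, b=2, c=1. log_2(2)=1 = c=1. Case 2: O(n^c log n) = O(n log n)
Complexity: O(n log n)


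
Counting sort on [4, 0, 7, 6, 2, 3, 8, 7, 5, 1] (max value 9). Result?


Count array: [1, 1, 1, 1, 1, 1, 1, 2, 1, 0]
Reconstruct: [0, 1, 2, 3, 4, 5, 6, 7, 7, 8]


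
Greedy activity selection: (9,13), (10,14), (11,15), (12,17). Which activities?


Greedy: pick earliest-ending, then skip overlaps.
Selected (1 activities): [(9, 13)]


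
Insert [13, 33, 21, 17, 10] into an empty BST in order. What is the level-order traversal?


Root = 13; build tree by BST insertion.
Level-Order traversal: [13, 10, 33, 21, 17]


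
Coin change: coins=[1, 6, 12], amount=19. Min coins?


dp[0]=0; dp[i]=1+min(dp[i-c] for c in coins)
...dp[14]=3, dp[15]=4, dp[16]=5, dp[17]=6, dp[18]=2, dp[19]=3
Minimum coins for 19 = 3


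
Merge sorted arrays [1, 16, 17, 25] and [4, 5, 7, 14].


Compare heads, take smaller each step.
Merged: [1, 4, 5, 7, 14, 16, 17, 25]


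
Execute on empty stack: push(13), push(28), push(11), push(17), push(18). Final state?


push(13) -> [13]
push(28) -> [13, 28]
push(11) -> [13, 28, 11]
push(17) -> [13, 28, 11, 17]
push(18) -> [13, 28, 11, 17, 18]
Final stack (bottom to top): [13, 28, 11, 17, 18]


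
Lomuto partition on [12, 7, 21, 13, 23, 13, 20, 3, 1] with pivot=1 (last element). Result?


Elements <= 1 go left of pivot.
Result: [1, 7, 21, 13, 23, 13, 20, 3, 12], pivot at index 0


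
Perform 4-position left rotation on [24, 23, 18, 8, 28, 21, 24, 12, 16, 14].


Left rotate by 4: [28, 21, 24, 12, 16, 14, 24, 23, 18, 8]


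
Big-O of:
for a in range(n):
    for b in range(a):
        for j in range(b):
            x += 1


Per nesting level: O(n) * O(n) [triangular over a] * O(n) [triangular over b] = O(n^3)
Complexity: O(n^3)


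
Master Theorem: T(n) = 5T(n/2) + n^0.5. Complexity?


a=5, b=2, c=0.5. log_2(5)=2.322 > c=0.5. Case 1: O(n^log_b(a)) = O(n^2.322)
Complexity: O(n^2.322)


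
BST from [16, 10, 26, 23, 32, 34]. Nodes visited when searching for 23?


BST root = 16
Search for 23: compare at each node
Path: [16, 26, 23]


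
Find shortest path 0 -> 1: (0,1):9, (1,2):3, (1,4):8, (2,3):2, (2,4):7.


Dijkstra from 0:
Distances: {0: 0, 1: 9, 2: 12, 3: 14, 4: 17}
Shortest distance to 1 = 9, path = [0, 1]


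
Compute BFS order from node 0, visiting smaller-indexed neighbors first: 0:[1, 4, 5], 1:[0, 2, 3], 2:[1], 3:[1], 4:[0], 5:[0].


BFS queue: start with [0]
Visit order: [0, 1, 4, 5, 2, 3]


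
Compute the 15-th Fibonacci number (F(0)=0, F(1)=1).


F(n)=F(n-1)+F(n-2)
...F(13)=233, F(14)=377, F(15)=610


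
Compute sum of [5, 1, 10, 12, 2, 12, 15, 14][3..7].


Prefix sums: [0, 5, 6, 16, 28, 30, 42, 57, 71]
Sum[3..7] = prefix[8] - prefix[3] = 71 - 16 = 55


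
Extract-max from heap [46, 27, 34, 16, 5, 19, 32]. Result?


Max = 46
Replace root with last, heapify down
Resulting heap: [34, 27, 32, 16, 5, 19]


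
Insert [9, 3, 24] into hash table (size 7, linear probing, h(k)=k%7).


Insertions: 9->slot 2; 3->slot 3; 24->slot 4
Table: [None, None, 9, 3, 24, None, None]


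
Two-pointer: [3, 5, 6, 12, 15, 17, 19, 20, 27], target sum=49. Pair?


Two pointers: lo=0, hi=8
No pair sums to 49


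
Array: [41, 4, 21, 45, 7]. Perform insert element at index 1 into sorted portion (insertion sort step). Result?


After one pass: [4, 41, 21, 45, 7]


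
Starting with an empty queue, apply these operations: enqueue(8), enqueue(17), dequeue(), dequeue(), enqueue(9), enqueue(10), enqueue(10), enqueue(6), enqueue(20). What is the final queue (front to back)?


enqueue(8) -> [8]
enqueue(17) -> [8, 17]
dequeue() returns 8 -> [17]
dequeue() returns 17 -> []
enqueue(9) -> [9]
enqueue(10) -> [9, 10]
enqueue(10) -> [9, 10, 10]
enqueue(6) -> [9, 10, 10, 6]
enqueue(20) -> [9, 10, 10, 6, 20]
Final queue (front to back): [9, 10, 10, 6, 20]


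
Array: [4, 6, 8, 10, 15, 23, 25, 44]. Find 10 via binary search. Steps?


Search for 10:
[0,7] mid=3 arr[3]=10
Total: 1 comparisons


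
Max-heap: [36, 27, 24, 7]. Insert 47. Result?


Append 47: [36, 27, 24, 7, 47]
Bubble up: swap idx 4(47) with idx 1(27); swap idx 1(47) with idx 0(36)
Result: [47, 36, 24, 7, 27]


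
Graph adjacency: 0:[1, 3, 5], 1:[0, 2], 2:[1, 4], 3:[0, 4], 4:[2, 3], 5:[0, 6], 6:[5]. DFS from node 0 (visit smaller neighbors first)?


DFS stack-based: start with [0]
Visit order: [0, 1, 2, 4, 3, 5, 6]


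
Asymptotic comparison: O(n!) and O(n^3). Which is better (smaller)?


cubic grows slower than factorial
O(n^3) is asymptotically smaller; O(n!) grows faster


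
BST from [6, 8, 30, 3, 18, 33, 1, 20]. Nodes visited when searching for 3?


BST root = 6
Search for 3: compare at each node
Path: [6, 3]


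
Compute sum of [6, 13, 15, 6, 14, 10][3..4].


Prefix sums: [0, 6, 19, 34, 40, 54, 64]
Sum[3..4] = prefix[5] - prefix[3] = 54 - 34 = 20


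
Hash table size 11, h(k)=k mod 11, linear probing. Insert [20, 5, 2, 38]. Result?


Insertions: 20->slot 9; 5->slot 5; 2->slot 2; 38->slot 6
Table: [None, None, 2, None, None, 5, 38, None, None, 20, None]


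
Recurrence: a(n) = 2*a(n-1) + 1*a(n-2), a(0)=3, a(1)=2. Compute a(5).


Build bottom-up:
...a(3)=16, a(4)=39, a(5)=2*39+1*16=94


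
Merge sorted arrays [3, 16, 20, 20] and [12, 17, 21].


Compare heads, take smaller each step.
Merged: [3, 12, 16, 17, 20, 20, 21]


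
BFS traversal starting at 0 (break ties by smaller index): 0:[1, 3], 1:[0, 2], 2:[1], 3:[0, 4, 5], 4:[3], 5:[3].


BFS queue: start with [0]
Visit order: [0, 1, 3, 2, 4, 5]


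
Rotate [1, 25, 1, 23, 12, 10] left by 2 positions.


Left rotate by 2: [1, 23, 12, 10, 1, 25]


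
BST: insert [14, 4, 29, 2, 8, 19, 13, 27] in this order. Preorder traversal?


Root = 14; build tree by BST insertion.
Preorder traversal: [14, 4, 2, 8, 13, 29, 19, 27]


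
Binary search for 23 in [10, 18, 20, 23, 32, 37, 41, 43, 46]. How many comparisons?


Search for 23:
[0,8] mid=4 arr[4]=32
[0,3] mid=1 arr[1]=18
[2,3] mid=2 arr[2]=20
[3,3] mid=3 arr[3]=23
Total: 4 comparisons


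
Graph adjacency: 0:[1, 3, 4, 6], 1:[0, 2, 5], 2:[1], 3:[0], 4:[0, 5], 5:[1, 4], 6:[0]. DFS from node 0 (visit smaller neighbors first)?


DFS stack-based: start with [0]
Visit order: [0, 1, 2, 5, 4, 3, 6]


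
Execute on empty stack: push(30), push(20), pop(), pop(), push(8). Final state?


push(30) -> [30]
push(20) -> [30, 20]
pop() returns 20 -> [30]
pop() returns 30 -> []
push(8) -> [8]
Final stack (bottom to top): [8]


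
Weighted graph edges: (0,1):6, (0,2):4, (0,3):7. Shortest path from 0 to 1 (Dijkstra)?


Dijkstra from 0:
Distances: {0: 0, 1: 6, 2: 4, 3: 7}
Shortest distance to 1 = 6, path = [0, 1]


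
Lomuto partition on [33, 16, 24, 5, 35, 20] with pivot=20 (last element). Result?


Elements <= 20 go left of pivot.
Result: [16, 5, 20, 33, 35, 24], pivot at index 2


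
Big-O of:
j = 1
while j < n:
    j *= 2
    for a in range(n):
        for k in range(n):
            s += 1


Per nesting level: O(log n) * O(n) * O(n) = O(n^2 log n)
Complexity: O(n^2 log n)


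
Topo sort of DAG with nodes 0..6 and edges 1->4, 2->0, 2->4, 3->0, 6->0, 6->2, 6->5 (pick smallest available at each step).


Kahn's algorithm, process smallest node first
Order: [1, 3, 6, 2, 0, 4, 5]


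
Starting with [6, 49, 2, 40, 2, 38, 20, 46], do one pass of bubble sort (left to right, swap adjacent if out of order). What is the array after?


After one pass: [6, 2, 40, 2, 38, 20, 46, 49]


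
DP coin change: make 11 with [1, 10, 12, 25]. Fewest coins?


dp[0]=0; dp[i]=1+min(dp[i-c] for c in coins)
...dp[6]=6, dp[7]=7, dp[8]=8, dp[9]=9, dp[10]=1, dp[11]=2
Minimum coins for 11 = 2


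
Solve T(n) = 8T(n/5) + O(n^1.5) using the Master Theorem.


a=8, b=5, c=1.5. log_5(8)=1.292 < c=1.5. Case 3: O(n^c) = O(n^1.500)
Complexity: O(n^1.500)


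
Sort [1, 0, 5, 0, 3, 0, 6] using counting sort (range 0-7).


Count array: [3, 1, 0, 1, 0, 1, 1, 0]
Reconstruct: [0, 0, 0, 1, 3, 5, 6]


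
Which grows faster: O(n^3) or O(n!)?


cubic grows slower than factorial
O(n^3) is asymptotically smaller; O(n!) grows faster


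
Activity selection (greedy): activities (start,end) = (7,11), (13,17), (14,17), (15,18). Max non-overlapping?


Greedy: pick earliest-ending, then skip overlaps.
Selected (2 activities): [(7, 11), (13, 17)]


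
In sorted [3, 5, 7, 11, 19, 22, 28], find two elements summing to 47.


Two pointers: lo=0, hi=6
Found pair: (19, 28) summing to 47


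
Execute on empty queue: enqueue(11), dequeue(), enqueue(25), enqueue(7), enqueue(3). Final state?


enqueue(11) -> [11]
dequeue() returns 11 -> []
enqueue(25) -> [25]
enqueue(7) -> [25, 7]
enqueue(3) -> [25, 7, 3]
Final queue (front to back): [25, 7, 3]


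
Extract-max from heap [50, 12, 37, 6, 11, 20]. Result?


Max = 50
Replace root with last, heapify down
Resulting heap: [37, 12, 20, 6, 11]


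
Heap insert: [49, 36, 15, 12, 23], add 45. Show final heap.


Append 45: [49, 36, 15, 12, 23, 45]
Bubble up: swap idx 5(45) with idx 2(15)
Result: [49, 36, 45, 12, 23, 15]


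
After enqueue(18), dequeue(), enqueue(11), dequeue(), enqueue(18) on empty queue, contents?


enqueue(18) -> [18]
dequeue() returns 18 -> []
enqueue(11) -> [11]
dequeue() returns 11 -> []
enqueue(18) -> [18]
Final queue (front to back): [18]


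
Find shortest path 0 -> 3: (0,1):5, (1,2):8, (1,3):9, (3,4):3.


Dijkstra from 0:
Distances: {0: 0, 1: 5, 2: 13, 3: 14, 4: 17}
Shortest distance to 3 = 14, path = [0, 1, 3]


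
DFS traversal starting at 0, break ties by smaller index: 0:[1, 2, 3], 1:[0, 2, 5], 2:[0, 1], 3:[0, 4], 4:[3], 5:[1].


DFS stack-based: start with [0]
Visit order: [0, 1, 2, 5, 3, 4]


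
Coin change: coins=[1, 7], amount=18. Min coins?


dp[0]=0; dp[i]=1+min(dp[i-c] for c in coins)
...dp[13]=7, dp[14]=2, dp[15]=3, dp[16]=4, dp[17]=5, dp[18]=6
Minimum coins for 18 = 6


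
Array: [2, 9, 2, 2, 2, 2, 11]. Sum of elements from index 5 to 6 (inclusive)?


Prefix sums: [0, 2, 11, 13, 15, 17, 19, 30]
Sum[5..6] = prefix[7] - prefix[5] = 30 - 17 = 13


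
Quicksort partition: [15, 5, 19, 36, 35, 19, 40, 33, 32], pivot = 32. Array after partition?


Elements <= 32 go left of pivot.
Result: [15, 5, 19, 19, 32, 36, 40, 33, 35], pivot at index 4


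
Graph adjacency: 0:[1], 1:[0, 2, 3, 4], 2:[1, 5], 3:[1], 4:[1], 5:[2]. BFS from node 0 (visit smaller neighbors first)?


BFS queue: start with [0]
Visit order: [0, 1, 2, 3, 4, 5]


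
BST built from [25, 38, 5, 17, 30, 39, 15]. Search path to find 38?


BST root = 25
Search for 38: compare at each node
Path: [25, 38]


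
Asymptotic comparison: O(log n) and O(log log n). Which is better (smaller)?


double-logarithmic grows slower than logarithmic
O(log log n) is asymptotically smaller; O(log n) grows faster


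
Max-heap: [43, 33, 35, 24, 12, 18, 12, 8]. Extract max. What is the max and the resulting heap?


Max = 43
Replace root with last, heapify down
Resulting heap: [35, 33, 18, 24, 12, 8, 12]


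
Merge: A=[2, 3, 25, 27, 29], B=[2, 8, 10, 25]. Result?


Compare heads, take smaller each step.
Merged: [2, 2, 3, 8, 10, 25, 25, 27, 29]


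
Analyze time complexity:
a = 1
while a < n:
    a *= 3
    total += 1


Per nesting level: O(log n) = O(log n)
Complexity: O(log n)


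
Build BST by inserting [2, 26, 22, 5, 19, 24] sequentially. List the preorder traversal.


Root = 2; build tree by BST insertion.
Preorder traversal: [2, 26, 22, 5, 19, 24]
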